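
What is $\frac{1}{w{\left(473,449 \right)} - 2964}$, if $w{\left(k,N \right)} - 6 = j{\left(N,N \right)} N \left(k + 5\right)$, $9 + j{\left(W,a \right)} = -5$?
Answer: $- \frac{1}{3007666} \approx -3.3248 \cdot 10^{-7}$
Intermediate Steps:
$j{\left(W,a \right)} = -14$ ($j{\left(W,a \right)} = -9 - 5 = -14$)
$w{\left(k,N \right)} = 6 - 14 N \left(5 + k\right)$ ($w{\left(k,N \right)} = 6 + - 14 N \left(k + 5\right) = 6 + - 14 N \left(5 + k\right) = 6 - 14 N \left(5 + k\right)$)
$\frac{1}{w{\left(473,449 \right)} - 2964} = \frac{1}{\left(6 - 31430 - 6286 \cdot 473\right) - 2964} = \frac{1}{\left(6 - 31430 - 2973278\right) - 2964} = \frac{1}{-3004702 - 2964} = \frac{1}{-3007666} = - \frac{1}{3007666}$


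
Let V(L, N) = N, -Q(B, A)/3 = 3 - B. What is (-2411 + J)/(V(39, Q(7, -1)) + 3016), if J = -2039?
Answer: -2225/1514 ≈ -1.4696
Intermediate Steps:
Q(B, A) = -9 + 3*B (Q(B, A) = -3*(3 - B) = -9 + 3*B)
(-2411 + J)/(V(39, Q(7, -1)) + 3016) = (-2411 - 2039)/((-9 + 3*7) + 3016) = -4450/((-9 + 21) + 3016) = -4450/(12 + 3016) = -4450/3028 = -4450*1/3028 = -2225/1514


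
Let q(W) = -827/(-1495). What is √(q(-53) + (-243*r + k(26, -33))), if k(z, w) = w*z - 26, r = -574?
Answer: √309771231315/1495 ≈ 372.29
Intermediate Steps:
k(z, w) = -26 + w*z
q(W) = 827/1495 (q(W) = -827*(-1/1495) = 827/1495)
√(q(-53) + (-243*r + k(26, -33))) = √(827/1495 + (-243*(-574) + (-26 - 33*26))) = √(827/1495 + (139482 + (-26 - 858))) = √(827/1495 + (139482 - 884)) = √(827/1495 + 138598) = √(207204837/1495) = √309771231315/1495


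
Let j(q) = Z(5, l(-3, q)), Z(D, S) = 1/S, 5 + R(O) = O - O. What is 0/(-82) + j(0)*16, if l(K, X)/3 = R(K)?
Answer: -16/15 ≈ -1.0667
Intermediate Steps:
R(O) = -5 (R(O) = -5 + (O - O) = -5 + 0 = -5)
l(K, X) = -15 (l(K, X) = 3*(-5) = -15)
j(q) = -1/15 (j(q) = 1/(-15) = -1/15)
0/(-82) + j(0)*16 = 0/(-82) - 1/15*16 = 0*(-1/82) - 16/15 = 0 - 16/15 = -16/15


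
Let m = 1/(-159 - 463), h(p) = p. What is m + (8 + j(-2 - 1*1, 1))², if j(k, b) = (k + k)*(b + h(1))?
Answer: 9951/622 ≈ 15.998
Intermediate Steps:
j(k, b) = 2*k*(1 + b) (j(k, b) = (k + k)*(b + 1) = (2*k)*(1 + b) = 2*k*(1 + b))
m = -1/622 (m = 1/(-622) = -1/622 ≈ -0.0016077)
m + (8 + j(-2 - 1*1, 1))² = -1/622 + (8 + 2*(-2 - 1*1)*(1 + 1))² = -1/622 + (8 + 2*(-2 - 1)*2)² = -1/622 + (8 + 2*(-3)*2)² = -1/622 + (8 - 12)² = -1/622 + (-4)² = -1/622 + 16 = 9951/622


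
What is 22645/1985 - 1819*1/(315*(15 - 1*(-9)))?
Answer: 33517097/3001320 ≈ 11.167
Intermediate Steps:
22645/1985 - 1819*1/(315*(15 - 1*(-9))) = 22645*(1/1985) - 1819*1/(315*(15 + 9)) = 4529/397 - 1819/(-35*24*(-9)) = 4529/397 - 1819/((-840*(-9))) = 4529/397 - 1819/7560 = 33517097/3001320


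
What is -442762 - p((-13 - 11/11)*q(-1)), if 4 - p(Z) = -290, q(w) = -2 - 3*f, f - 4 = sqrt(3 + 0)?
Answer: -443056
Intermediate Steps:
f = 4 + sqrt(3) (f = 4 + sqrt(3 + 0) = 4 + sqrt(3) ≈ 5.7320)
q(w) = -14 - 3*sqrt(3) (q(w) = -2 - 3*(4 + sqrt(3)) = -2 + (-12 - 3*sqrt(3)) = -14 - 3*sqrt(3))
p(Z) = 294 (p(Z) = 4 - 1*(-290) = 4 + 290 = 294)
-442762 - p((-13 - 11/11)*q(-1)) = -442762 - 1*294 = -442762 - 294 = -443056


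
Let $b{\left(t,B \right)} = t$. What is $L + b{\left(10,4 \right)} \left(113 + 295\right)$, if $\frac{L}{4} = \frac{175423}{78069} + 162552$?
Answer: $\frac{51080311564}{78069} \approx 6.543 \cdot 10^{5}$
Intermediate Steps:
$L = \frac{50761790044}{78069}$ ($L = 4 \left(\frac{175423}{78069} + 162552\right) = 4 \cdot \frac{12690447511}{78069} = \frac{50761790044}{78069} \approx 6.5022 \cdot 10^{5}$)
$L + b{\left(10,4 \right)} \left(113 + 295\right) = \frac{50761790044}{78069} + 10 \left(113 + 295\right) = \frac{50761790044}{78069} + 10 \cdot 408 = \frac{50761790044}{78069} + 4080 = \frac{51080311564}{78069}$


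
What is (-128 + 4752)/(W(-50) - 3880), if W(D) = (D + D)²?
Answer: 34/45 ≈ 0.75556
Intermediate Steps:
W(D) = 4*D² (W(D) = (2*D)² = 4*D²)
(-128 + 4752)/(W(-50) - 3880) = (-128 + 4752)/(4*(-50)² - 3880) = 4624/(4*2500 - 3880) = 4624/(10000 - 3880) = 4624/6120 = 4624*(1/6120) = 34/45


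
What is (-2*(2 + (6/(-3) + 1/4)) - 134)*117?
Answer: -31473/2 ≈ -15737.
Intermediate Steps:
(-2*(2 + (6/(-3) + 1/4)) - 134)*117 = (-2*(2 + (6*(-⅓) + 1*(¼))) - 134)*117 = (-2*(2 + (-2 + ¼)) - 134)*117 = (-2*(2 - 7/4) - 134)*117 = (-2*¼ - 134)*117 = (-½ - 134)*117 = -269/2*117 = -31473/2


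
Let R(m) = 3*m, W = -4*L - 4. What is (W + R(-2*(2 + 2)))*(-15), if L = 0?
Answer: 420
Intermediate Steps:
W = -4 (W = -4*0 - 4 = 0 - 4 = -4)
(W + R(-2*(2 + 2)))*(-15) = (-4 + 3*(-2*(2 + 2)))*(-15) = (-4 + 3*(-2*4))*(-15) = (-4 + 3*(-8))*(-15) = (-4 - 24)*(-15) = -28*(-15) = 420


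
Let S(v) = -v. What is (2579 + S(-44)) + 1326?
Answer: 3949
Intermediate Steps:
(2579 + S(-44)) + 1326 = (2579 - 1*(-44)) + 1326 = (2579 + 44) + 1326 = 2623 + 1326 = 3949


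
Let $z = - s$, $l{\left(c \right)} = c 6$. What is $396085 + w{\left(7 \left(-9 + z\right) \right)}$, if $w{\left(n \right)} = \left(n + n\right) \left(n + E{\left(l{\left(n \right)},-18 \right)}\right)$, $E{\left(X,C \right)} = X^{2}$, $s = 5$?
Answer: $-67350531$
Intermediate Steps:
$l{\left(c \right)} = 6 c$
$z = -5$ ($z = \left(-1\right) 5 = -5$)
$w{\left(n \right)} = 2 n \left(n + 36 n^{2}\right)$ ($w{\left(n \right)} = \left(n + n\right) \left(n + \left(6 n\right)^{2}\right) = 2 n \left(n + 36 n^{2}\right)$)
$396085 + w{\left(7 \left(-9 + z\right) \right)} = 396085 + \left(7 \left(-9 - 5\right)\right)^{2} \left(2 + 72 \cdot 7 \left(-9 - 5\right)\right) = 396085 + \left(7 \left(-14\right)\right)^{2} \left(2 + 72 \cdot 7 \left(-14\right)\right) = 396085 + \left(-98\right)^{2} \left(2 + 72 \left(-98\right)\right) = 396085 + 9604 \left(2 - 7056\right) = 396085 + 9604 \left(-7054\right) = 396085 - 67746616 = -67350531$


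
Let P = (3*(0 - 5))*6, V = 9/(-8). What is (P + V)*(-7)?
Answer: 5103/8 ≈ 637.88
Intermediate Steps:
V = -9/8 (V = 9*(-⅛) = -9/8 ≈ -1.1250)
P = -90 (P = (3*(-5))*6 = -15*6 = -90)
(P + V)*(-7) = (-90 - 9/8)*(-7) = -729/8*(-7) = 5103/8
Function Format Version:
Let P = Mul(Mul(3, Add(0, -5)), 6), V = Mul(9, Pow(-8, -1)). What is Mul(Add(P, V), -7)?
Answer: Rational(5103, 8) ≈ 637.88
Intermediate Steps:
V = Rational(-9, 8) (V = Mul(9, Rational(-1, 8)) = Rational(-9, 8) ≈ -1.1250)
P = -90 (P = Mul(Mul(3, -5), 6) = Mul(-15, 6) = -90)
Mul(Add(P, V), -7) = Mul(Add(-90, Rational(-9, 8)), -7) = Mul(Rational(-729, 8), -7) = Rational(5103, 8)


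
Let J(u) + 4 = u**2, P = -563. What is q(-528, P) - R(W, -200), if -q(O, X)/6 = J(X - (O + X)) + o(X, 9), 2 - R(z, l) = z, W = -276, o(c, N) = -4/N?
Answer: -5018866/3 ≈ -1.6730e+6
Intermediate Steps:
R(z, l) = 2 - z
J(u) = -4 + u**2
q(O, X) = 80/3 - 6*O**2 (q(O, X) = -6*((-4 + (X - (O + X))**2) - 4/9) = -6*((-4 + (X + (-O - X))**2) - 4*1/9) = -6*((-4 + (-O)**2) - 4/9) = -6*((-4 + O**2) - 4/9) = -6*(-40/9 + O**2) = 80/3 - 6*O**2)
q(-528, P) - R(W, -200) = (80/3 - 6*(-528)**2) - (2 - 1*(-276)) = (80/3 - 6*278784) - (2 + 276) = (80/3 - 1672704) - 1*278 = -5018032/3 - 278 = -5018866/3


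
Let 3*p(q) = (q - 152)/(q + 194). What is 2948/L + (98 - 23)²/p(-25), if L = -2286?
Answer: -1086651341/67437 ≈ -16114.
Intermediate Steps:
p(q) = (-152 + q)/(3*(194 + q)) (p(q) = ((q - 152)/(q + 194))/3 = ((-152 + q)/(194 + q))/3 = (-152 + q)/(3*(194 + q)))
2948/L + (98 - 23)²/p(-25) = 2948/(-2286) + (98 - 23)²/(((-152 - 25)/(3*(194 - 25)))) = 2948*(-1/2286) + 75²/(((⅓)*(-177)/169)) = -1474/1143 + 5625/(((⅓)*(1/169)*(-177))) = -1474/1143 + 5625/(-59/169) = -1474/1143 + 5625*(-169/59) = -1474/1143 - 950625/59 = -1086651341/67437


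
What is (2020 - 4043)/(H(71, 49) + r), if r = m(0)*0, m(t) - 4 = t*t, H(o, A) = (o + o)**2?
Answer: -2023/20164 ≈ -0.10033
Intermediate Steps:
H(o, A) = 4*o**2 (H(o, A) = (2*o)**2 = 4*o**2)
m(t) = 4 + t**2 (m(t) = 4 + t*t = 4 + t**2)
r = 0 (r = (4 + 0**2)*0 = (4 + 0)*0 = 4*0 = 0)
(2020 - 4043)/(H(71, 49) + r) = (2020 - 4043)/(4*71**2 + 0) = -2023/(4*5041 + 0) = -2023/(20164 + 0) = -2023/20164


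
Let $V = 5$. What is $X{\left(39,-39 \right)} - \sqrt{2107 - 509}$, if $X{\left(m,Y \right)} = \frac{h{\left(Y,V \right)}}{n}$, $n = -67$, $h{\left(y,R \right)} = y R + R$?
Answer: $\frac{190}{67} - \sqrt{1598} \approx -37.139$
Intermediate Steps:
$h{\left(y,R \right)} = R + R y$ ($h{\left(y,R \right)} = R y + R = R + R y$)
$X{\left(m,Y \right)} = - \frac{5}{67} - \frac{5 Y}{67}$ ($X{\left(m,Y \right)} = \frac{5 \left(1 + Y\right)}{-67} = \left(5 + 5 Y\right) \left(- \frac{1}{67}\right) = - \frac{5}{67} - \frac{5 Y}{67}$)
$X{\left(39,-39 \right)} - \sqrt{2107 - 509} = \left(- \frac{5}{67} - - \frac{195}{67}\right) - \sqrt{2107 - 509} = \left(- \frac{5}{67} + \frac{195}{67}\right) - \sqrt{1598} = \frac{190}{67} - \sqrt{1598}$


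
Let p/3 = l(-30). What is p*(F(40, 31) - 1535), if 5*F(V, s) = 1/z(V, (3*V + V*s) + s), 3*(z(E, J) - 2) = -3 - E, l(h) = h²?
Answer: -153348120/37 ≈ -4.1445e+6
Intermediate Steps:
p = 2700 (p = 3*(-30)² = 3*900 = 2700)
z(E, J) = 1 - E/3 (z(E, J) = 2 + (-3 - E)/3 = 2 + (-1 - E/3) = 1 - E/3)
F(V, s) = 1/(5*(1 - V/3))
p*(F(40, 31) - 1535) = 2700*(-3/(-15 + 5*40) - 1535) = 2700*(-3/(-15 + 200) - 1535) = 2700*(-3/185 - 1535) = 2700*(-283978/185) = -153348120/37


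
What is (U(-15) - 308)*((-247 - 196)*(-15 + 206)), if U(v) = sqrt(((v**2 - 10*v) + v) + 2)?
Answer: 26060804 - 84613*sqrt(362) ≈ 2.4451e+7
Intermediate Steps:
U(v) = sqrt(2 + v**2 - 9*v) (U(v) = sqrt((v**2 - 9*v) + 2) = sqrt(2 + v**2 - 9*v))
(U(-15) - 308)*((-247 - 196)*(-15 + 206)) = (sqrt(2 + (-15)**2 - 9*(-15)) - 308)*((-247 - 196)*(-15 + 206)) = (sqrt(2 + 225 + 135) - 308)*(-443*191) = (sqrt(362) - 308)*(-84613) = (-308 + sqrt(362))*(-84613) = 26060804 - 84613*sqrt(362)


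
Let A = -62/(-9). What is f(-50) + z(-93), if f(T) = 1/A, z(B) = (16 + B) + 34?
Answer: -2657/62 ≈ -42.855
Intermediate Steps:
A = 62/9 (A = -62*(-1/9) = 62/9 ≈ 6.8889)
z(B) = 50 + B
f(T) = 9/62 (f(T) = 1/(62/9) = 9/62)
f(-50) + z(-93) = 9/62 + (50 - 93) = 9/62 - 43 = -2657/62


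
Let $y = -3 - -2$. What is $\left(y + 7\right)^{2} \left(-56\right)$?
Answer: $-2016$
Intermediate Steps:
$y = -1$ ($y = -3 + 2 = -1$)
$\left(y + 7\right)^{2} \left(-56\right) = \left(-1 + 7\right)^{2} \left(-56\right) = 6^{2} \left(-56\right) = 36 \left(-56\right) = -2016$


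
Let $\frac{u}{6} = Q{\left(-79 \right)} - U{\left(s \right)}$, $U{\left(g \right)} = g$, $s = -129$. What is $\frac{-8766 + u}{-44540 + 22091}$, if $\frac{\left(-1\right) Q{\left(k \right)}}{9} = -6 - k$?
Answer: $\frac{3978}{7483} \approx 0.5316$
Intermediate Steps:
$Q{\left(k \right)} = 54 + 9 k$ ($Q{\left(k \right)} = - 9 \left(-6 - k\right) = 54 + 9 k$)
$u = -3168$ ($u = 6 \left(\left(54 + 9 \left(-79\right)\right) - -129\right) = 6 \left(\left(54 - 711\right) + 129\right) = 6 \left(-657 + 129\right) = 6 \left(-528\right) = -3168$)
$\frac{-8766 + u}{-44540 + 22091} = \frac{-8766 - 3168}{-44540 + 22091} = - \frac{11934}{-22449} = \left(-11934\right) \left(- \frac{1}{22449}\right) = \frac{3978}{7483}$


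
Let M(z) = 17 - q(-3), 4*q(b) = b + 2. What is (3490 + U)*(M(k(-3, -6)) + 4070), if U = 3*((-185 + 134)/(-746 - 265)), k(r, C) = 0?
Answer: 19229383169/1348 ≈ 1.4265e+7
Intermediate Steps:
U = 51/337 (U = 3*(-51/(-1011)) = 3*(-51*(-1/1011)) = 3*(17/337) = 51/337 ≈ 0.15134)
q(b) = 1/2 + b/4 (q(b) = (b + 2)/4 = (2 + b)/4 = 1/2 + b/4)
M(z) = 69/4 (M(z) = 17 - (1/2 + (1/4)*(-3)) = 17 - (1/2 - 3/4) = 17 - 1*(-1/4) = 17 + 1/4 = 69/4)
(3490 + U)*(M(k(-3, -6)) + 4070) = (3490 + 51/337)*(69/4 + 4070) = (1176181/337)*(16349/4) = 19229383169/1348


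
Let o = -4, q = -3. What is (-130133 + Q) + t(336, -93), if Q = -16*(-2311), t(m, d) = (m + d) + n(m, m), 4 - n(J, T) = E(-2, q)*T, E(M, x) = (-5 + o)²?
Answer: -120126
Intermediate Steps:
E(M, x) = 81 (E(M, x) = (-5 - 4)² = (-9)² = 81)
n(J, T) = 4 - 81*T
t(m, d) = 4 + d - 80*m (t(m, d) = (m + d) + (4 - 81*m) = (d + m) + (4 - 81*m) = 4 + d - 80*m)
Q = 36976
(-130133 + Q) + t(336, -93) = (-130133 + 36976) + (4 - 93 - 80*336) = -93157 + (4 - 93 - 26880) = -93157 - 26969 = -120126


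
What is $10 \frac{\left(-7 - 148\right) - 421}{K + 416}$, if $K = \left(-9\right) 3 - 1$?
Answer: $- \frac{1440}{97} \approx -14.845$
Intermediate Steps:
$K = -28$ ($K = -27 - 1 = -28$)
$10 \frac{\left(-7 - 148\right) - 421}{K + 416} = 10 \frac{\left(-7 - 148\right) - 421}{-28 + 416} = 10 \frac{-155 - 421}{388} = 10 \left(\left(-576\right) \frac{1}{388}\right) = 10 \left(- \frac{144}{97}\right) = - \frac{1440}{97}$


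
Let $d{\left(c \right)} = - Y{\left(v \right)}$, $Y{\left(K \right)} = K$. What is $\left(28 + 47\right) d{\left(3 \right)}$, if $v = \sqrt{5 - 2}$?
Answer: $- 75 \sqrt{3} \approx -129.9$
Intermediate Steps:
$v = \sqrt{3} \approx 1.732$
$d{\left(c \right)} = - \sqrt{3}$
$\left(28 + 47\right) d{\left(3 \right)} = \left(28 + 47\right) \left(- \sqrt{3}\right) = 75 \left(- \sqrt{3}\right) = - 75 \sqrt{3}$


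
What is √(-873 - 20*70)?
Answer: I*√2273 ≈ 47.676*I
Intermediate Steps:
√(-873 - 20*70) = √(-873 - 1400) = √(-2273) = I*√2273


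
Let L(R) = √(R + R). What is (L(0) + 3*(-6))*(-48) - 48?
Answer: 816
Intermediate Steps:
L(R) = √2*√R (L(R) = √(2*R) = √2*√R)
(L(0) + 3*(-6))*(-48) - 48 = (√2*√0 + 3*(-6))*(-48) - 48 = (√2*0 - 18)*(-48) - 48 = (0 - 18)*(-48) - 48 = -18*(-48) - 48 = 864 - 48 = 816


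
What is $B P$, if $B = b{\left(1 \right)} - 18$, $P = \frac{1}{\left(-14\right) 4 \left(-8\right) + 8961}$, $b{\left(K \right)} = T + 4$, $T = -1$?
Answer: $- \frac{15}{9409} \approx -0.0015942$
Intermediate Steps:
$b{\left(K \right)} = 3$ ($b{\left(K \right)} = -1 + 4 = 3$)
$P = \frac{1}{9409}$ ($P = \frac{1}{\left(-56\right) \left(-8\right) + 8961} = \frac{1}{448 + 8961} = \frac{1}{9409} \approx 0.00010628$)
$B = -15$ ($B = 3 - 18 = -15$)
$B P = \left(-15\right) \frac{1}{9409} = - \frac{15}{9409}$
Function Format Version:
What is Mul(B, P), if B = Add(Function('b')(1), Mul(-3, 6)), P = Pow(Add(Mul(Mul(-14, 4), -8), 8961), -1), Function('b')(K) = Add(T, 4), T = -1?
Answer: Rational(-15, 9409) ≈ -0.0015942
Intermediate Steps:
Function('b')(K) = 3 (Function('b')(K) = Add(-1, 4) = 3)
P = Rational(1, 9409) (P = Pow(Add(Mul(-56, -8), 8961), -1) = Pow(Add(448, 8961), -1) = Pow(9409, -1) = Rational(1, 9409) ≈ 0.00010628)
B = -15 (B = Add(3, Mul(-3, 6)) = Add(3, -18) = -15)
Mul(B, P) = Mul(-15, Rational(1, 9409)) = Rational(-15, 9409)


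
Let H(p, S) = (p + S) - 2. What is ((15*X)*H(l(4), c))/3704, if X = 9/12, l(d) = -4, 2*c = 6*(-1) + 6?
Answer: -135/7408 ≈ -0.018224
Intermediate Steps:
c = 0 (c = (6*(-1) + 6)/2 = (-6 + 6)/2 = (½)*0 = 0)
H(p, S) = -2 + S + p (H(p, S) = (S + p) - 2 = -2 + S + p)
X = ¾ (X = 9*(1/12) = ¾ ≈ 0.75000)
((15*X)*H(l(4), c))/3704 = ((15*(¾))*(-2 + 0 - 4))/3704 = ((45/4)*(-6))*(1/3704) = -135/2*1/3704 = -135/7408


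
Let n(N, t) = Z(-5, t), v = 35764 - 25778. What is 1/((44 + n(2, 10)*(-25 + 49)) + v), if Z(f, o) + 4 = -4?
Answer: 1/9838 ≈ 0.00010165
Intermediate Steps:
Z(f, o) = -8 (Z(f, o) = -4 - 4 = -8)
v = 9986
n(N, t) = -8
1/((44 + n(2, 10)*(-25 + 49)) + v) = 1/((44 - 8*(-25 + 49)) + 9986) = 1/((44 - 8*24) + 9986) = 1/((44 - 192) + 9986) = 1/(-148 + 9986) = 1/9838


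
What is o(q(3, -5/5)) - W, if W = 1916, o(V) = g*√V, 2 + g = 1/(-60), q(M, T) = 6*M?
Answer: -1916 - 121*√2/20 ≈ -1924.6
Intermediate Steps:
g = -121/60 (g = -2 + 1/(-60) = -2 - 1/60 = -121/60 ≈ -2.0167)
o(V) = -121*√V/60
o(q(3, -5/5)) - W = -121*3*√2/60 - 1*1916 = -121*√2/20 - 1916 = -1916 - 121*√2/20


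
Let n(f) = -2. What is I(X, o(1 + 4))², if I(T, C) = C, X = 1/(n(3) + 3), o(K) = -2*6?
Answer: 144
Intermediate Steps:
o(K) = -12
X = 1 (X = 1/(-2 + 3) = 1/1 = 1)
I(X, o(1 + 4))² = (-12)² = 144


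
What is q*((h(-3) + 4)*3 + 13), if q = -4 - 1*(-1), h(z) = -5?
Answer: -30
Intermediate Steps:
q = -3 (q = -4 + 1 = -3)
q*((h(-3) + 4)*3 + 13) = -3*((-5 + 4)*3 + 13) = -3*(-1*3 + 13) = -3*(-3 + 13) = -3*10 = -30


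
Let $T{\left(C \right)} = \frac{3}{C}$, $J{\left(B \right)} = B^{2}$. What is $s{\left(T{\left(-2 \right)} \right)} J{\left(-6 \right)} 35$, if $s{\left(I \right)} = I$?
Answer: $-1890$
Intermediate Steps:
$s{\left(T{\left(-2 \right)} \right)} J{\left(-6 \right)} 35 = \frac{3}{-2} \left(-6\right)^{2} \cdot 35 = 3 \left(- \frac{1}{2}\right) 36 \cdot 35 = \left(- \frac{3}{2}\right) 36 \cdot 35 = \left(-54\right) 35 = -1890$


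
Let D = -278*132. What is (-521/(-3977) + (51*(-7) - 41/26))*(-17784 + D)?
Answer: 1009624041000/51701 ≈ 1.9528e+7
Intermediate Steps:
D = -36696
(-521/(-3977) + (51*(-7) - 41/26))*(-17784 + D) = (-521/(-3977) + (51*(-7) - 41/26))*(-17784 - 36696) = (-521*(-1/3977) + (-357 - 41*1/26))*(-54480) = (521/3977 + (-357 - 41/26))*(-54480) = (521/3977 - 9323/26)*(-54480) = -37064025/103402*(-54480) = 1009624041000/51701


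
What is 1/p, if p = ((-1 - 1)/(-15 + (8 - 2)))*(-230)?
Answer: -9/460 ≈ -0.019565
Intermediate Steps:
p = -460/9 (p = -2/(-15 + 6)*(-230) = -2/(-9)*(-230) = -2*(-⅑)*(-230) = (2/9)*(-230) = -460/9 ≈ -51.111)
1/p = 1/(-460/9) = -9/460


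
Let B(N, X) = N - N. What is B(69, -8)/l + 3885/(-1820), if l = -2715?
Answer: -111/52 ≈ -2.1346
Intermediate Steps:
B(N, X) = 0
B(69, -8)/l + 3885/(-1820) = 0/(-2715) + 3885/(-1820) = 0*(-1/2715) + 3885*(-1/1820) = 0 - 111/52 = -111/52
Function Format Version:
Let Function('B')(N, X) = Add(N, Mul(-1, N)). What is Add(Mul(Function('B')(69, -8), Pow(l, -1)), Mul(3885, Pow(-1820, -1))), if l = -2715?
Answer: Rational(-111, 52) ≈ -2.1346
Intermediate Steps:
Function('B')(N, X) = 0
Add(Mul(Function('B')(69, -8), Pow(l, -1)), Mul(3885, Pow(-1820, -1))) = Add(Mul(0, Pow(-2715, -1)), Mul(3885, Pow(-1820, -1))) = Add(Mul(0, Rational(-1, 2715)), Mul(3885, Rational(-1, 1820))) = Add(0, Rational(-111, 52)) = Rational(-111, 52)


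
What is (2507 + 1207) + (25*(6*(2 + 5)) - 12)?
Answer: 4752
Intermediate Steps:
(2507 + 1207) + (25*(6*(2 + 5)) - 12) = 3714 + (25*(6*7) - 12) = 3714 + (25*42 - 12) = 3714 + (1050 - 12) = 3714 + 1038 = 4752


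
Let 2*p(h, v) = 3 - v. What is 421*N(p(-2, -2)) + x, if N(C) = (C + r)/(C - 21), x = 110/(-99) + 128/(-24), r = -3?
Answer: 1643/333 ≈ 4.9339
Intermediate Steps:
p(h, v) = 3/2 - v/2 (p(h, v) = (3 - v)/2 = 3/2 - v/2)
x = -58/9 (x = 110*(-1/99) + 128*(-1/24) = -10/9 - 16/3 = -58/9 ≈ -6.4444)
N(C) = (-3 + C)/(-21 + C) (N(C) = (C - 3)/(C - 21) = (-3 + C)/(-21 + C))
421*N(p(-2, -2)) + x = 421*((-3 + (3/2 - ½*(-2)))/(-21 + (3/2 - ½*(-2)))) - 58/9 = 421*((-3 + (3/2 + 1))/(-21 + (3/2 + 1))) - 58/9 = 421*((-3 + 5/2)/(-21 + 5/2)) - 58/9 = 421*(-½/(-37/2)) - 58/9 = 421*(-2/37*(-½)) - 58/9 = 421*(1/37) - 58/9 = 421/37 - 58/9 = 1643/333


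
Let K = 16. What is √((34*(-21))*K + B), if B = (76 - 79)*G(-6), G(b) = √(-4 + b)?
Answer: √(-11424 - 3*I*√10) ≈ 0.0444 - 106.88*I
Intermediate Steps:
B = -3*I*√10 (B = (76 - 79)*√(-4 - 6) = -3*I*√10 ≈ -9.4868*I)
√((34*(-21))*K + B) = √((34*(-21))*16 - 3*I*√10) = √(-714*16 - 3*I*√10) = √(-11424 - 3*I*√10)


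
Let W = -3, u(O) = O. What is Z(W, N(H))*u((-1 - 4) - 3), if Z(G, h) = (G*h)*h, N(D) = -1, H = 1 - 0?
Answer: 24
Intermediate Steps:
H = 1 (H = 1 - 1*0 = 1 + 0 = 1)
Z(G, h) = G*h**2
Z(W, N(H))*u((-1 - 4) - 3) = (-3*(-1)**2)*((-1 - 4) - 3) = (-3*1)*(-5 - 3) = -3*(-8) = 24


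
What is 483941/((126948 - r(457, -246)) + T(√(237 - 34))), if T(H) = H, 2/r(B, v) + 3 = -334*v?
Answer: 14300516249075002194/3751329012362653997 - 3266809806398661*√203/108788541358516965913 ≈ 3.8117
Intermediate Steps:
r(B, v) = 2/(-3 - 334*v)
483941/((126948 - r(457, -246)) + T(√(237 - 34))) = 483941/((126948 - (-2)/(3 + 334*(-246))) + √(237 - 34)) = 483941/((126948 - (-2)/(3 - 82164)) + √203) = 483941/((126948 - (-2)/(-82161)) + √203) = 483941/((126948 - (-2)*(-1)/82161) + √203) = 483941/((126948 - 1*2/82161) + √203) = 483941/((126948 - 2/82161) + √203) = 483941/(10430174626/82161 + √203)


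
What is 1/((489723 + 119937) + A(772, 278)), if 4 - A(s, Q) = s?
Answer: 1/608892 ≈ 1.6423e-6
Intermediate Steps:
A(s, Q) = 4 - s
1/((489723 + 119937) + A(772, 278)) = 1/((489723 + 119937) + (4 - 1*772)) = 1/(609660 + (4 - 772)) = 1/(609660 - 768) = 1/608892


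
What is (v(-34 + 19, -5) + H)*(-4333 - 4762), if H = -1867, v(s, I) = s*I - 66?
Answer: 16898510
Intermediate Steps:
v(s, I) = -66 + I*s (v(s, I) = I*s - 66 = -66 + I*s)
(v(-34 + 19, -5) + H)*(-4333 - 4762) = ((-66 - 5*(-34 + 19)) - 1867)*(-4333 - 4762) = ((-66 - 5*(-15)) - 1867)*(-9095) = ((-66 + 75) - 1867)*(-9095) = (9 - 1867)*(-9095) = -1858*(-9095) = 16898510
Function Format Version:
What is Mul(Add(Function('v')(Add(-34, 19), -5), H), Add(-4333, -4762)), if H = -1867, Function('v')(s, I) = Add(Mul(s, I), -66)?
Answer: 16898510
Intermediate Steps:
Function('v')(s, I) = Add(-66, Mul(I, s)) (Function('v')(s, I) = Add(Mul(I, s), -66) = Add(-66, Mul(I, s)))
Mul(Add(Function('v')(Add(-34, 19), -5), H), Add(-4333, -4762)) = Mul(Add(Add(-66, Mul(-5, Add(-34, 19))), -1867), Add(-4333, -4762)) = Mul(Add(Add(-66, Mul(-5, -15)), -1867), -9095) = Mul(Add(Add(-66, 75), -1867), -9095) = Mul(Add(9, -1867), -9095) = Mul(-1858, -9095) = 16898510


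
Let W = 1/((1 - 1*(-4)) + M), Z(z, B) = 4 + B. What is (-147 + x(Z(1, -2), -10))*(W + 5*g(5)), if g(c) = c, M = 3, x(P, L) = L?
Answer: -31557/8 ≈ -3944.6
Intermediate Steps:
W = ⅛ (W = 1/((1 - 1*(-4)) + 3) = 1/((1 + 4) + 3) = 1/(5 + 3) = 1/8 = ⅛ ≈ 0.12500)
(-147 + x(Z(1, -2), -10))*(W + 5*g(5)) = (-147 - 10)*(⅛ + 5*5) = -157*(⅛ + 25) = -157*201/8 = -31557/8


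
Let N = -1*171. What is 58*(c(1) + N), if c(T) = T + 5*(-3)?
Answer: -10730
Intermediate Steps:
N = -171
c(T) = -15 + T (c(T) = T - 15 = -15 + T)
58*(c(1) + N) = 58*((-15 + 1) - 171) = 58*(-14 - 171) = 58*(-185) = -10730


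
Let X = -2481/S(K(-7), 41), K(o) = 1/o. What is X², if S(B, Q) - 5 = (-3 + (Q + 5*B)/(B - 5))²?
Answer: 7977347856/19404025 ≈ 411.12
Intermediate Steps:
S(B, Q) = 5 + (-3 + (Q + 5*B)/(-5 + B))² (S(B, Q) = 5 + (-3 + (Q + 5*B)/(B - 5))² = 5 + (-3 + (Q + 5*B)/(-5 + B))²)
X = -89316/4405 (X = -2481/(5 + (15 + 41 + 2/(-7))²/(-5 + 1/(-7))²) = -2481/(5 + (15 + 41 + 2*(-⅐))²/(-5 - ⅐)²) = -2481/(5 + (15 + 41 - 2/7)²/(-36/7)²) = -2481/(5 + 49*(390/7)²/1296) = -2481/(5 + (49/1296)*(152100/49)) = -2481/(5 + 4225/36) = -2481/4405/36 = -2481*36/4405 = -89316/4405 ≈ -20.276)
X² = (-89316/4405)² = 7977347856/19404025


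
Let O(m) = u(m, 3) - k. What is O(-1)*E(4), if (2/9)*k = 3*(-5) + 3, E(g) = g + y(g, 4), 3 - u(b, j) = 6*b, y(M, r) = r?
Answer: 504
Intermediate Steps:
u(b, j) = 3 - 6*b
E(g) = 4 + g (E(g) = g + 4 = 4 + g)
k = -54 (k = 9*(3*(-5) + 3)/2 = 9*(-15 + 3)/2 = (9/2)*(-12) = -54)
O(m) = 57 - 6*m (O(m) = (3 - 6*m) - 1*(-54) = (3 - 6*m) + 54 = 57 - 6*m)
O(-1)*E(4) = (57 - 6*(-1))*(4 + 4) = (57 + 6)*8 = 63*8 = 504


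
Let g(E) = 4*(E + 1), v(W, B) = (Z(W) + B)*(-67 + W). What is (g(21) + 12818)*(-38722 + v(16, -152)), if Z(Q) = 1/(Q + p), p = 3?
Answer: -7594935786/19 ≈ -3.9973e+8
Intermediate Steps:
Z(Q) = 1/(3 + Q) (Z(Q) = 1/(Q + 3) = 1/(3 + Q))
v(W, B) = (-67 + W)*(B + 1/(3 + W)) (v(W, B) = (1/(3 + W) + B)*(-67 + W) = (B + 1/(3 + W))*(-67 + W) = (-67 + W)*(B + 1/(3 + W)))
g(E) = 4 + 4*E (g(E) = 4*(1 + E) = 4 + 4*E)
(g(21) + 12818)*(-38722 + v(16, -152)) = ((4 + 4*21) + 12818)*(-38722 + (-67 + 16 - 152*(-67 + 16)*(3 + 16))/(3 + 16)) = ((4 + 84) + 12818)*(-38722 + (-67 + 16 - 152*(-51)*19)/19) = (88 + 12818)*(-38722 + (-67 + 16 + 147288)/19) = 12906*(-38722 + (1/19)*147237) = 12906*(-38722 + 147237/19) = 12906*(-588481/19) = -7594935786/19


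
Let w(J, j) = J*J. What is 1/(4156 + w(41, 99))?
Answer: 1/5837 ≈ 0.00017132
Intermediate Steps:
w(J, j) = J²
1/(4156 + w(41, 99)) = 1/(4156 + 41²) = 1/(4156 + 1681) = 1/5837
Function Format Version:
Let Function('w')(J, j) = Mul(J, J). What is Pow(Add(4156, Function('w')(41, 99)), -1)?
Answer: Rational(1, 5837) ≈ 0.00017132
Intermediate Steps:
Function('w')(J, j) = Pow(J, 2)
Pow(Add(4156, Function('w')(41, 99)), -1) = Pow(Add(4156, Pow(41, 2)), -1) = Pow(Add(4156, 1681), -1) = Pow(5837, -1) = Rational(1, 5837)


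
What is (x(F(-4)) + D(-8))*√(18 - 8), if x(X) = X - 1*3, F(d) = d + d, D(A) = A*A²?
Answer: -523*√10 ≈ -1653.9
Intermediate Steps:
D(A) = A³
F(d) = 2*d
x(X) = -3 + X (x(X) = X - 3 = -3 + X)
(x(F(-4)) + D(-8))*√(18 - 8) = ((-3 + 2*(-4)) + (-8)³)*√(18 - 8) = ((-3 - 8) - 512)*√10 = (-11 - 512)*√10 = -523*√10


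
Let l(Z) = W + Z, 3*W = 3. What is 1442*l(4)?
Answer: 7210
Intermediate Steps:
W = 1 (W = (⅓)*3 = 1)
l(Z) = 1 + Z
1442*l(4) = 1442*(1 + 4) = 1442*5 = 7210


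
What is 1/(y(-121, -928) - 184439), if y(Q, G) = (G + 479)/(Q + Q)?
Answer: -242/44633789 ≈ -5.4219e-6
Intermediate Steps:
y(Q, G) = (479 + G)/(2*Q) (y(Q, G) = (479 + G)/((2*Q)) = (479 + G)*(1/(2*Q)) = (479 + G)/(2*Q))
1/(y(-121, -928) - 184439) = 1/((½)*(479 - 928)/(-121) - 184439) = 1/((½)*(-1/121)*(-449) - 184439) = 1/(449/242 - 184439) = 1/(-44633789/242) = -242/44633789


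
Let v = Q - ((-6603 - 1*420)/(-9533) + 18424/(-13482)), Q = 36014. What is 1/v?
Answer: 9180279/330624350185 ≈ 2.7766e-5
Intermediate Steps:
v = 330624350185/9180279 (v = 36014 - ((-6603 - 1*420)/(-9533) + 18424/(-13482)) = 36014 - ((-6603 - 420)*(-1/9533) + 18424*(-1/13482)) = 36014 - (-7023*(-1/9533) - 1316/963) = 36014 - (7023/9533 - 1316/963) = 36014 - 1*(-5782279/9180279) = 36014 + 5782279/9180279 = 330624350185/9180279 ≈ 36015.)
1/v = 1/(330624350185/9180279) = 9180279/330624350185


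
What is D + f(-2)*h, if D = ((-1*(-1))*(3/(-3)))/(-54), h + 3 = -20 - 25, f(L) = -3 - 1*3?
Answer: 15553/54 ≈ 288.02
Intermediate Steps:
f(L) = -6 (f(L) = -3 - 3 = -6)
h = -48 (h = -3 + (-20 - 25) = -3 - 45 = -48)
D = 1/54 (D = (1*(3*(-1/3)))*(-1/54) = (1*(-1))*(-1/54) = -1*(-1/54) = 1/54 ≈ 0.018519)
D + f(-2)*h = 1/54 - 6*(-48) = 1/54 + 288 = 15553/54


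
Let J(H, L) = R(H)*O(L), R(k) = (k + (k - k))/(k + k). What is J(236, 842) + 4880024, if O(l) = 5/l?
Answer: 8217960421/1684 ≈ 4.8800e+6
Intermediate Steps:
R(k) = ½ (R(k) = (k + 0)/((2*k)) = k*(1/(2*k)) = ½)
J(H, L) = 5/(2*L) (J(H, L) = (5/L)/2 = 5/(2*L))
J(236, 842) + 4880024 = (5/2)/842 + 4880024 = (5/2)*(1/842) + 4880024 = 5/1684 + 4880024 = 8217960421/1684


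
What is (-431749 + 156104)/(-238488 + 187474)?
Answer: 275645/51014 ≈ 5.4033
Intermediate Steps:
(-431749 + 156104)/(-238488 + 187474) = -275645/(-51014) = -275645*(-1/51014) = 275645/51014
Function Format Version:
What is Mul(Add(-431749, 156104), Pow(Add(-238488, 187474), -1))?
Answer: Rational(275645, 51014) ≈ 5.4033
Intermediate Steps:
Mul(Add(-431749, 156104), Pow(Add(-238488, 187474), -1)) = Mul(-275645, Pow(-51014, -1)) = Mul(-275645, Rational(-1, 51014)) = Rational(275645, 51014)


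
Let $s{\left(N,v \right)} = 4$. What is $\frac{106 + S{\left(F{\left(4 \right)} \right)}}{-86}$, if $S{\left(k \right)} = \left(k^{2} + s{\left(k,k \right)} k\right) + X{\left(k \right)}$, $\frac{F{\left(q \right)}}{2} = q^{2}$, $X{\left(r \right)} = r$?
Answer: $-15$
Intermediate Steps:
$F{\left(q \right)} = 2 q^{2}$
$S{\left(k \right)} = k^{2} + 5 k$ ($S{\left(k \right)} = \left(k^{2} + 4 k\right) + k = k^{2} + 5 k$)
$\frac{106 + S{\left(F{\left(4 \right)} \right)}}{-86} = \frac{106 + 2 \cdot 4^{2} \left(5 + 2 \cdot 4^{2}\right)}{-86} = \left(106 + 2 \cdot 16 \left(5 + 2 \cdot 16\right)\right) \left(- \frac{1}{86}\right) = \left(106 + 32 \left(5 + 32\right)\right) \left(- \frac{1}{86}\right) = \left(106 + 32 \cdot 37\right) \left(- \frac{1}{86}\right) = \left(106 + 1184\right) \left(- \frac{1}{86}\right) = 1290 \left(- \frac{1}{86}\right) = -15$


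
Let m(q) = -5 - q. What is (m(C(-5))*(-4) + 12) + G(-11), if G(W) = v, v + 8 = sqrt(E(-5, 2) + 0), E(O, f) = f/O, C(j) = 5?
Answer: 44 + I*sqrt(10)/5 ≈ 44.0 + 0.63246*I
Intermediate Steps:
v = -8 + I*sqrt(10)/5 (v = -8 + sqrt(2/(-5) + 0) = -8 + sqrt(2*(-1/5) + 0) = -8 + sqrt(-2/5 + 0) = -8 + sqrt(-2/5) = -8 + I*sqrt(10)/5 ≈ -8.0 + 0.63246*I)
G(W) = -8 + I*sqrt(10)/5
(m(C(-5))*(-4) + 12) + G(-11) = ((-5 - 1*5)*(-4) + 12) + (-8 + I*sqrt(10)/5) = ((-5 - 5)*(-4) + 12) + (-8 + I*sqrt(10)/5) = (-10*(-4) + 12) + (-8 + I*sqrt(10)/5) = (40 + 12) + (-8 + I*sqrt(10)/5) = 52 + (-8 + I*sqrt(10)/5) = 44 + I*sqrt(10)/5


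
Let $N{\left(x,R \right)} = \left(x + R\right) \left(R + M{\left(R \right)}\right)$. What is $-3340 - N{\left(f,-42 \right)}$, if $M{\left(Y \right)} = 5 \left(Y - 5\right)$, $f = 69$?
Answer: $4139$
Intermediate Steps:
$M{\left(Y \right)} = -25 + 5 Y$ ($M{\left(Y \right)} = 5 \left(-5 + Y\right) = -25 + 5 Y$)
$N{\left(x,R \right)} = \left(-25 + 6 R\right) \left(R + x\right)$ ($N{\left(x,R \right)} = \left(x + R\right) \left(R + \left(-25 + 5 R\right)\right) = \left(R + x\right) \left(-25 + 6 R\right) = \left(-25 + 6 R\right) \left(R + x\right)$)
$-3340 - N{\left(f,-42 \right)} = -3340 - \left(\left(-25\right) \left(-42\right) - 1725 + 6 \left(-42\right)^{2} + 6 \left(-42\right) 69\right) = -3340 - \left(1050 - 1725 + 6 \cdot 1764 - 17388\right) = -3340 - \left(1050 - 1725 + 10584 - 17388\right) = -3340 - -7479 = -3340 + 7479 = 4139$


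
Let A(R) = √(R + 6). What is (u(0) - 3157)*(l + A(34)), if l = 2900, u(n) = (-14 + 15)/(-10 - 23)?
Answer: -302127800/33 - 208364*√10/33 ≈ -9.1754e+6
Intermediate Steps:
u(n) = -1/33 (u(n) = 1/(-33) = 1*(-1/33) = -1/33)
A(R) = √(6 + R)
(u(0) - 3157)*(l + A(34)) = (-1/33 - 3157)*(2900 + √(6 + 34)) = -104182*(2900 + √40)/33 = -104182*(2900 + 2*√10)/33 = -302127800/33 - 208364*√10/33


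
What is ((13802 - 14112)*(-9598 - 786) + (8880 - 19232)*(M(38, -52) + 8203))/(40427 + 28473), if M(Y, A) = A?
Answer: -20290028/17225 ≈ -1177.9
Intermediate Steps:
((13802 - 14112)*(-9598 - 786) + (8880 - 19232)*(M(38, -52) + 8203))/(40427 + 28473) = ((13802 - 14112)*(-9598 - 786) + (8880 - 19232)*(-52 + 8203))/(40427 + 28473) = (-310*(-10384) - 10352*8151)/68900 = (3219040 - 84379152)*(1/68900) = -81160112*1/68900 = -20290028/17225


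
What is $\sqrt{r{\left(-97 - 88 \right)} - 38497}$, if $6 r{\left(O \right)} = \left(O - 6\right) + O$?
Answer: $\frac{i \sqrt{347037}}{3} \approx 196.37 i$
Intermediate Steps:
$r{\left(O \right)} = -1 + \frac{O}{3}$ ($r{\left(O \right)} = \frac{\left(O - 6\right) + O}{6} = \frac{\left(-6 + O\right) + O}{6} = \frac{-6 + 2 O}{6} = -1 + \frac{O}{3}$)
$\sqrt{r{\left(-97 - 88 \right)} - 38497} = \sqrt{\left(-1 + \frac{-97 - 88}{3}\right) - 38497} = \sqrt{\left(-1 + \frac{1}{3} \left(-185\right)\right) - 38497} = \sqrt{\left(-1 - \frac{185}{3}\right) - 38497} = \sqrt{- \frac{188}{3} - 38497} = \sqrt{- \frac{115679}{3}} = \frac{i \sqrt{347037}}{3}$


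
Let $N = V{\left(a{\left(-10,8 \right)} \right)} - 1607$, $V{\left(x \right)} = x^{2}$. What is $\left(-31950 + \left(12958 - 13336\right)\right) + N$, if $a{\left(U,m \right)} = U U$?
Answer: $-23935$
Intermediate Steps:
$a{\left(U,m \right)} = U^{2}$
$N = 8393$ ($N = \left(\left(-10\right)^{2}\right)^{2} - 1607 = 100^{2} - 1607 = 10000 - 1607 = 8393$)
$\left(-31950 + \left(12958 - 13336\right)\right) + N = \left(-31950 + \left(12958 - 13336\right)\right) + 8393 = \left(-31950 - 378\right) + 8393 = -32328 + 8393 = -23935$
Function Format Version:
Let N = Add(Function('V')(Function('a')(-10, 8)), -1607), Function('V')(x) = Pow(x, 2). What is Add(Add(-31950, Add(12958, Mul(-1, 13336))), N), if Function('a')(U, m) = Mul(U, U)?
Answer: -23935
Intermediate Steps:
Function('a')(U, m) = Pow(U, 2)
N = 8393 (N = Add(Pow(Pow(-10, 2), 2), -1607) = Add(Pow(100, 2), -1607) = Add(10000, -1607) = 8393)
Add(Add(-31950, Add(12958, Mul(-1, 13336))), N) = Add(Add(-31950, Add(12958, Mul(-1, 13336))), 8393) = Add(Add(-31950, Add(12958, -13336)), 8393) = Add(Add(-31950, -378), 8393) = Add(-32328, 8393) = -23935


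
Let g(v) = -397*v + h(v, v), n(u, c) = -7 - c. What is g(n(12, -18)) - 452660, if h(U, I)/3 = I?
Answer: -456994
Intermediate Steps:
h(U, I) = 3*I
g(v) = -394*v (g(v) = -397*v + 3*v = -394*v)
g(n(12, -18)) - 452660 = -394*(-7 - 1*(-18)) - 452660 = -394*(-7 + 18) - 452660 = -394*11 - 452660 = -4334 - 452660 = -456994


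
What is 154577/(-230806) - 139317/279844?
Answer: -37706322745/32294837132 ≈ -1.1676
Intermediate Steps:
154577/(-230806) - 139317/279844 = 154577*(-1/230806) - 139317*1/279844 = -154577/230806 - 139317/279844 = -37706322745/32294837132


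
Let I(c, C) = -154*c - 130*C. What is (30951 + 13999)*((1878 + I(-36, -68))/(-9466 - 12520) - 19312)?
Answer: -9543107367650/10993 ≈ -8.6811e+8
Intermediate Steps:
(30951 + 13999)*((1878 + I(-36, -68))/(-9466 - 12520) - 19312) = (30951 + 13999)*((1878 + (-154*(-36) - 130*(-68)))/(-9466 - 12520) - 19312) = 44950*((1878 + (5544 + 8840))/(-21986) - 19312) = 44950*((1878 + 14384)*(-1/21986) - 19312) = 44950*(16262*(-1/21986) - 19312) = 44950*(-8131/10993 - 19312) = 44950*(-212304947/10993) = -9543107367650/10993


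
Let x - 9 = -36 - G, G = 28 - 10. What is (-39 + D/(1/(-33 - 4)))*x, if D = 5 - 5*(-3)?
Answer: 35055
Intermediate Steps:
G = 18
x = -45 (x = 9 + (-36 - 1*18) = 9 + (-36 - 18) = 9 - 54 = -45)
D = 20 (D = 5 + 15 = 20)
(-39 + D/(1/(-33 - 4)))*x = (-39 + 20/(1/(-33 - 4)))*(-45) = (-39 + 20/(1/(-37)))*(-45) = (-39 + 20/(-1/37))*(-45) = (-39 + 20*(-37))*(-45) = (-39 - 740)*(-45) = -779*(-45) = 35055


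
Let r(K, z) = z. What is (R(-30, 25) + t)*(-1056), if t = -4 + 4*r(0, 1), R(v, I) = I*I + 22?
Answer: -683232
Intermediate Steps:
R(v, I) = 22 + I**2 (R(v, I) = I**2 + 22 = 22 + I**2)
t = 0 (t = -4 + 4*1 = -4 + 4 = 0)
(R(-30, 25) + t)*(-1056) = ((22 + 25**2) + 0)*(-1056) = ((22 + 625) + 0)*(-1056) = (647 + 0)*(-1056) = 647*(-1056) = -683232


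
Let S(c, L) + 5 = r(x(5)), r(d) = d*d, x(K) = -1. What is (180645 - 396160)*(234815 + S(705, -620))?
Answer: -50605292665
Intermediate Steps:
r(d) = d**2
S(c, L) = -4 (S(c, L) = -5 + (-1)**2 = -5 + 1 = -4)
(180645 - 396160)*(234815 + S(705, -620)) = (180645 - 396160)*(234815 - 4) = -215515*234811 = -50605292665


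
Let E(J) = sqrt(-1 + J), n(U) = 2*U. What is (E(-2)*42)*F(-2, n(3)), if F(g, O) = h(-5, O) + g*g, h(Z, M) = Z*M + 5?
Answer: -882*I*sqrt(3) ≈ -1527.7*I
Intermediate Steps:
h(Z, M) = 5 + M*Z (h(Z, M) = M*Z + 5 = 5 + M*Z)
F(g, O) = 5 + g**2 - 5*O (F(g, O) = (5 + O*(-5)) + g*g = (5 - 5*O) + g**2 = 5 + g**2 - 5*O)
(E(-2)*42)*F(-2, n(3)) = (sqrt(-1 - 2)*42)*(5 + (-2)**2 - 10*3) = (sqrt(-3)*42)*(5 + 4 - 5*6) = ((I*sqrt(3))*42)*(5 + 4 - 30) = (42*I*sqrt(3))*(-21) = -882*I*sqrt(3)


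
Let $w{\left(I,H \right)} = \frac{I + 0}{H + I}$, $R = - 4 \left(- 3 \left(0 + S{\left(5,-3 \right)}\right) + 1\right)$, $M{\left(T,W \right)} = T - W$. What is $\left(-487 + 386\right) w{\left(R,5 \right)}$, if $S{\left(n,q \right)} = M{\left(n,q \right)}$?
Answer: $- \frac{9292}{97} \approx -95.794$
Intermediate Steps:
$S{\left(n,q \right)} = n - q$
$R = 92$ ($R = - 4 \left(- 3 \left(0 + \left(5 - -3\right)\right) + 1\right) = - 4 \left(- 3 \left(0 + \left(5 + 3\right)\right) + 1\right) = - 4 \left(- 3 \left(0 + 8\right) + 1\right) = - 4 \left(\left(-3\right) 8 + 1\right) = - 4 \left(-24 + 1\right) = \left(-4\right) \left(-23\right) = 92$)
$w{\left(I,H \right)} = \frac{I}{H + I}$
$\left(-487 + 386\right) w{\left(R,5 \right)} = \left(-487 + 386\right) \frac{92}{5 + 92} = - 101 \cdot \frac{92}{97} = - 101 \cdot 92 \cdot \frac{1}{97} = \left(-101\right) \frac{92}{97} = - \frac{9292}{97}$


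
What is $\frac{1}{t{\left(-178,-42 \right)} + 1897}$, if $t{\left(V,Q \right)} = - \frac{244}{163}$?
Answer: $\frac{163}{308967} \approx 0.00052756$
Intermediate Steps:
$t{\left(V,Q \right)} = - \frac{244}{163}$ ($t{\left(V,Q \right)} = \left(-244\right) \frac{1}{163} = - \frac{244}{163}$)
$\frac{1}{t{\left(-178,-42 \right)} + 1897} = \frac{1}{- \frac{244}{163} + 1897} = \frac{1}{\frac{308967}{163}} = \frac{163}{308967}$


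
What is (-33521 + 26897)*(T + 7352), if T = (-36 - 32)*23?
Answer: -38339712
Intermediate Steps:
T = -1564 (T = -68*23 = -1564)
(-33521 + 26897)*(T + 7352) = (-33521 + 26897)*(-1564 + 7352) = -6624*5788 = -38339712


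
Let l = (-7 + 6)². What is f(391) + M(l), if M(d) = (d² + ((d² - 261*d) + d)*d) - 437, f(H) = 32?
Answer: -663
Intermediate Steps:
l = 1 (l = (-1)² = 1)
M(d) = -437 + d² + d*(d² - 260*d) (M(d) = (d² + (d² - 260*d)*d) - 437 = (d² + d*(d² - 260*d)) - 437 = -437 + d² + d*(d² - 260*d))
f(391) + M(l) = 32 + (-437 + 1³ - 259*1²) = 32 + (-437 + 1 - 259*1) = 32 + (-437 + 1 - 259) = 32 - 695 = -663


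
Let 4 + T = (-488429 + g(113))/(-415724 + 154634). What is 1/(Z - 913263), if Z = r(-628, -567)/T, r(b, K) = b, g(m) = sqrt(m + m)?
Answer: -696694442238557/636059775560258834219 + 1214552*sqrt(226)/1908179326680776502657 ≈ -1.0953e-6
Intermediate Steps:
g(m) = sqrt(2)*sqrt(m) (g(m) = sqrt(2*m) = sqrt(2)*sqrt(m))
T = -555931/261090 - sqrt(226)/261090 (T = -4 + (-488429 + sqrt(2)*sqrt(113))/(-415724 + 154634) = -4 + (-488429 + sqrt(226))/(-261090) = -4 + (-488429 + sqrt(226))*(-1/261090) = -4 + (488429/261090 - sqrt(226)/261090) = -555931/261090 - sqrt(226)/261090 ≈ -2.1293)
Z = -628/(-555931/261090 - sqrt(226)/261090) ≈ 294.93
1/(Z - 913263) = 1/((2025621323736/6867983923 - 3643656*sqrt(226)/6867983923) - 913263) = 1/(-6270249980147013/6867983923 - 3643656*sqrt(226)/6867983923)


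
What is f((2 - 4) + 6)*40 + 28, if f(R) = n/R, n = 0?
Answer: 28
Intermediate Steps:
f(R) = 0 (f(R) = 0/R = 0)
f((2 - 4) + 6)*40 + 28 = 0*40 + 28 = 0 + 28 = 28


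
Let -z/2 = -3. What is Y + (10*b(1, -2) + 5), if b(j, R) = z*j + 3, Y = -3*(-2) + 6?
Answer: 107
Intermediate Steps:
z = 6 (z = -2*(-3) = 6)
Y = 12 (Y = 6 + 6 = 12)
b(j, R) = 3 + 6*j (b(j, R) = 6*j + 3 = 3 + 6*j)
Y + (10*b(1, -2) + 5) = 12 + (10*(3 + 6*1) + 5) = 12 + (10*(3 + 6) + 5) = 12 + (10*9 + 5) = 12 + (90 + 5) = 12 + 95 = 107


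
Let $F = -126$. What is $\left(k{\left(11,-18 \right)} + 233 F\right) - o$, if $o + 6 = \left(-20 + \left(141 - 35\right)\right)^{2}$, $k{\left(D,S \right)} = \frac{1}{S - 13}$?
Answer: $- \frac{1139189}{31} \approx -36748.0$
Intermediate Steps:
$k{\left(D,S \right)} = \frac{1}{-13 + S}$
$o = 7390$ ($o = -6 + \left(-20 + \left(141 - 35\right)\right)^{2} = -6 + \left(-20 + 106\right)^{2} = -6 + 86^{2} = -6 + 7396 = 7390$)
$\left(k{\left(11,-18 \right)} + 233 F\right) - o = \left(\frac{1}{-13 - 18} + 233 \left(-126\right)\right) - 7390 = \left(\frac{1}{-31} - 29358\right) - 7390 = \left(- \frac{1}{31} - 29358\right) - 7390 = - \frac{910099}{31} - 7390 = - \frac{1139189}{31}$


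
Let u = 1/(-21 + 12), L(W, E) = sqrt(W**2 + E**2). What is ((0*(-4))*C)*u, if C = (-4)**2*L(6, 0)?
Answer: 0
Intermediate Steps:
L(W, E) = sqrt(E**2 + W**2)
u = -1/9 (u = 1/(-9) = -1/9 ≈ -0.11111)
C = 96 (C = (-4)**2*sqrt(0**2 + 6**2) = 16*sqrt(0 + 36) = 16*sqrt(36) = 16*6 = 96)
((0*(-4))*C)*u = ((0*(-4))*96)*(-1/9) = (0*96)*(-1/9) = 0*(-1/9) = 0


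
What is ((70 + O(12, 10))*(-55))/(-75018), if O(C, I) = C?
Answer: 2255/37509 ≈ 0.060119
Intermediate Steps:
((70 + O(12, 10))*(-55))/(-75018) = ((70 + 12)*(-55))/(-75018) = (82*(-55))*(-1/75018) = -4510*(-1/75018) = 2255/37509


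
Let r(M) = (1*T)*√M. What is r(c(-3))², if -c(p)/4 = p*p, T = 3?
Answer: -324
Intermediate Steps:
c(p) = -4*p² (c(p) = -4*p*p = -4*p²)
r(M) = 3*√M (r(M) = (1*3)*√M = 3*√M)
r(c(-3))² = (3*√(-4*(-3)²))² = (3*√(-4*9))² = (3*√(-36))² = (3*(6*I))² = (18*I)² = -324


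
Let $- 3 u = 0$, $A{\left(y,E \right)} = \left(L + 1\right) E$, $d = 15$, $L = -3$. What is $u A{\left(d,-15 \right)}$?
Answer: $0$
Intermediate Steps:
$A{\left(y,E \right)} = - 2 E$ ($A{\left(y,E \right)} = \left(-3 + 1\right) E = - 2 E$)
$u = 0$ ($u = \left(- \frac{1}{3}\right) 0 = 0$)
$u A{\left(d,-15 \right)} = 0 \left(\left(-2\right) \left(-15\right)\right) = 0 \cdot 30 = 0$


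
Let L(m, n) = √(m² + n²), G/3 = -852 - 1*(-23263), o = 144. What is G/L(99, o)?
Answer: 22411*√377/1131 ≈ 384.74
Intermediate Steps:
G = 67233 (G = 3*(-852 - 1*(-23263)) = 3*(-852 + 23263) = 3*22411 = 67233)
G/L(99, o) = 67233/(√(99² + 144²)) = 67233/(√(9801 + 20736)) = 67233/(√30537) = 67233/((9*√377)) = 67233*(√377/3393) = 22411*√377/1131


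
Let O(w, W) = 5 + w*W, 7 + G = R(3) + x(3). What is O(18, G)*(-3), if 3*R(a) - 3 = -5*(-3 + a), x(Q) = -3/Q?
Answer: 363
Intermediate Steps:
R(a) = 6 - 5*a/3 (R(a) = 1 + (-5*(-3 + a))/3 = 1 + (15 - 5*a)/3 = 1 + (5 - 5*a/3) = 6 - 5*a/3)
G = -7 (G = -7 + ((6 - 5/3*3) - 3/3) = -7 + ((6 - 5) - 3*⅓) = -7 + (1 - 1) = -7 + 0 = -7)
O(w, W) = 5 + W*w
O(18, G)*(-3) = (5 - 7*18)*(-3) = (5 - 126)*(-3) = -121*(-3) = 363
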